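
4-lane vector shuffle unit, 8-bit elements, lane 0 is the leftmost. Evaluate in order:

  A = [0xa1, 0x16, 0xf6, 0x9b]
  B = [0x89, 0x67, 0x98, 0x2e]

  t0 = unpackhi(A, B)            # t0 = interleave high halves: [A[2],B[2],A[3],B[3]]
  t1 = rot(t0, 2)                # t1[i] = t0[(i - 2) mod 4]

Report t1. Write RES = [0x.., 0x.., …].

RES = [0x9b, 0x2e, 0xf6, 0x98]

t0 = [0xf6, 0x98, 0x9b, 0x2e]
t1 = [0x9b, 0x2e, 0xf6, 0x98]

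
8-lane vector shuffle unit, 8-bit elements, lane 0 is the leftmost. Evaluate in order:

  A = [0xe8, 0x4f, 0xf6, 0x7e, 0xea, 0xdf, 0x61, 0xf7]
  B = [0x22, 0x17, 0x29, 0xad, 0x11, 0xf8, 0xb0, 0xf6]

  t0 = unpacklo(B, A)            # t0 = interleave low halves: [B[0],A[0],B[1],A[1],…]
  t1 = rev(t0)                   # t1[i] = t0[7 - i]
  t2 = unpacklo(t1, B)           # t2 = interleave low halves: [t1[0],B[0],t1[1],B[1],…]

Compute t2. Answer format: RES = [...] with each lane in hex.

RES = [ 0x7e  0x22  0xad  0x17  0xf6  0x29  0x29  0xad ]

→ t0 |22|e8|17|4f|29|f6|ad|7e|
→ t1 |7e|ad|f6|29|4f|17|e8|22|
→ t2 |7e|22|ad|17|f6|29|29|ad|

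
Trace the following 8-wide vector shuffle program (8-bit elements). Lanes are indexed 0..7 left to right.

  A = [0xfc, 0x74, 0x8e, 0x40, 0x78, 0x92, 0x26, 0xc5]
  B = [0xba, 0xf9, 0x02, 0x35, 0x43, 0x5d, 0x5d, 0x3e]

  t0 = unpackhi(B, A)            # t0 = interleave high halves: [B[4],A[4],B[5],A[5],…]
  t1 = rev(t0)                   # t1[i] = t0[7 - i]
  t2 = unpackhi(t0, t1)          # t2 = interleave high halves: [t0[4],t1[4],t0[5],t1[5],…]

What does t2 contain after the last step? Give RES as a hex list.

  t0: 43 78 5d 92 5d 26 3e c5
  t1: c5 3e 26 5d 92 5d 78 43
  t2: 5d 92 26 5d 3e 78 c5 43

RES = [ 0x5d  0x92  0x26  0x5d  0x3e  0x78  0xc5  0x43 ]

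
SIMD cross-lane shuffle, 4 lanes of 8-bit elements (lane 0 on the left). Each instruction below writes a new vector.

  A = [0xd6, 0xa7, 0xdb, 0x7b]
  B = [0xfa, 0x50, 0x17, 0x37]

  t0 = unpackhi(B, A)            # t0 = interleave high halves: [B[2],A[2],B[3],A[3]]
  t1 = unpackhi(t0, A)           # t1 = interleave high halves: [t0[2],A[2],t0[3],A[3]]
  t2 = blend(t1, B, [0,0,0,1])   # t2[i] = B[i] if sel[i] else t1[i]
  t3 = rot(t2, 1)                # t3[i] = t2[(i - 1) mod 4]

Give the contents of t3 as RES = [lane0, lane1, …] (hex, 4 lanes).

RES = [ 0x37  0x37  0xdb  0x7b ]

  t0: 17 db 37 7b
  t1: 37 db 7b 7b
  t2: 37 db 7b 37
  t3: 37 37 db 7b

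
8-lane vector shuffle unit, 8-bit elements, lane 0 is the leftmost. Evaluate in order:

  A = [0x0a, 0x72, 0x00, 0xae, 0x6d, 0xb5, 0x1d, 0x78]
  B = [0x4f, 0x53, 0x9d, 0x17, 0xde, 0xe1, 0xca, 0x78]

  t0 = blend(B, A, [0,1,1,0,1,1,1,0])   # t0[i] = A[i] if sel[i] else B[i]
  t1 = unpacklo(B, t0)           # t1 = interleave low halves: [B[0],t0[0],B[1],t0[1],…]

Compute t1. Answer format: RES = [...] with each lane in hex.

→ t0 |4f|72|00|17|6d|b5|1d|78|
→ t1 |4f|4f|53|72|9d|00|17|17|

RES = [ 0x4f  0x4f  0x53  0x72  0x9d  0x00  0x17  0x17 ]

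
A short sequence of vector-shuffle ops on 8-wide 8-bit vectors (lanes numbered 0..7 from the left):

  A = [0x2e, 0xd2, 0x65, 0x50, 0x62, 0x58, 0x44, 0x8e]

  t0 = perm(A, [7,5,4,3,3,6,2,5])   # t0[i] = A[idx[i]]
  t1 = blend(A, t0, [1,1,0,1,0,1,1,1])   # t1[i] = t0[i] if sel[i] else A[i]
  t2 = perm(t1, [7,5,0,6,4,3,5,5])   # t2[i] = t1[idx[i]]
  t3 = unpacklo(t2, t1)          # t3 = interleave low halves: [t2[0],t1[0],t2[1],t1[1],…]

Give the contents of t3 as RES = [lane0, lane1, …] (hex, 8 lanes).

t0 = [0x8e, 0x58, 0x62, 0x50, 0x50, 0x44, 0x65, 0x58]
t1 = [0x8e, 0x58, 0x65, 0x50, 0x62, 0x44, 0x65, 0x58]
t2 = [0x58, 0x44, 0x8e, 0x65, 0x62, 0x50, 0x44, 0x44]
t3 = [0x58, 0x8e, 0x44, 0x58, 0x8e, 0x65, 0x65, 0x50]

RES = [ 0x58  0x8e  0x44  0x58  0x8e  0x65  0x65  0x50 ]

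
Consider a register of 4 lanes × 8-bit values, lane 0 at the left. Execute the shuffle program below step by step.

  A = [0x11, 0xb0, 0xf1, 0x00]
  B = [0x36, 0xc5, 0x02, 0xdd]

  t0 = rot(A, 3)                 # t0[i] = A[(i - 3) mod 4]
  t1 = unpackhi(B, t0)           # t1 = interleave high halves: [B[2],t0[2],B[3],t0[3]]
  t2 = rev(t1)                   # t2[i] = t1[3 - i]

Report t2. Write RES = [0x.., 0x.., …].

RES = [0x11, 0xdd, 0x00, 0x02]

t0 = [0xb0, 0xf1, 0x00, 0x11]
t1 = [0x02, 0x00, 0xdd, 0x11]
t2 = [0x11, 0xdd, 0x00, 0x02]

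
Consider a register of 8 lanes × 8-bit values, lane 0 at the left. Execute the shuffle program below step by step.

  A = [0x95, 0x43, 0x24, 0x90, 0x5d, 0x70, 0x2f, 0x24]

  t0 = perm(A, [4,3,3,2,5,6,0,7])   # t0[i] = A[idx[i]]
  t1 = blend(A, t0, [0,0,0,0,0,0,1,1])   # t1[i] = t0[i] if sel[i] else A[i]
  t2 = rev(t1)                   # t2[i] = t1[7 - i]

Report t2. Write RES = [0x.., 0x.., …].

→ t0 |5d|90|90|24|70|2f|95|24|
→ t1 |95|43|24|90|5d|70|95|24|
→ t2 |24|95|70|5d|90|24|43|95|

RES = [ 0x24  0x95  0x70  0x5d  0x90  0x24  0x43  0x95 ]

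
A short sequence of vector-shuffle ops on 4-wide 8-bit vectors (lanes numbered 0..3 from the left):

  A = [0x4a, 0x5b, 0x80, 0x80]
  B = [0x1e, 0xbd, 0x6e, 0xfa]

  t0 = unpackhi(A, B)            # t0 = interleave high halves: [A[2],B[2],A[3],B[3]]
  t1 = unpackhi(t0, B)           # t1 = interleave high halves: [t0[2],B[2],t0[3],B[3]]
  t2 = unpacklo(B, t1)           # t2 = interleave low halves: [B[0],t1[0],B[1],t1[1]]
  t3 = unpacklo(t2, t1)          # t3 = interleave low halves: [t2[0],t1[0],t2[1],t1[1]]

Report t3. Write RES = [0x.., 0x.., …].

t0 = [0x80, 0x6e, 0x80, 0xfa]
t1 = [0x80, 0x6e, 0xfa, 0xfa]
t2 = [0x1e, 0x80, 0xbd, 0x6e]
t3 = [0x1e, 0x80, 0x80, 0x6e]

RES = [0x1e, 0x80, 0x80, 0x6e]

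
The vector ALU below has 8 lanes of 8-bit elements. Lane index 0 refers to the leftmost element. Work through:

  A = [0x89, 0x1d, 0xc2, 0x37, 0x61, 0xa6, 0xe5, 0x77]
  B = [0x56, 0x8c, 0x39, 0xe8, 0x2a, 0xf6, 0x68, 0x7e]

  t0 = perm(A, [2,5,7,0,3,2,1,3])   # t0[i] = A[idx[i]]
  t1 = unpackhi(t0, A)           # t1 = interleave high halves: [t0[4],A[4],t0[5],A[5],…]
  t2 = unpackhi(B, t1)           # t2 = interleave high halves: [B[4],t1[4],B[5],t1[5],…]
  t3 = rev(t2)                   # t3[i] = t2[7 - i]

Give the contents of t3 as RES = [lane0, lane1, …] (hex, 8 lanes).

  t0: c2 a6 77 89 37 c2 1d 37
  t1: 37 61 c2 a6 1d e5 37 77
  t2: 2a 1d f6 e5 68 37 7e 77
  t3: 77 7e 37 68 e5 f6 1d 2a

RES = [ 0x77  0x7e  0x37  0x68  0xe5  0xf6  0x1d  0x2a ]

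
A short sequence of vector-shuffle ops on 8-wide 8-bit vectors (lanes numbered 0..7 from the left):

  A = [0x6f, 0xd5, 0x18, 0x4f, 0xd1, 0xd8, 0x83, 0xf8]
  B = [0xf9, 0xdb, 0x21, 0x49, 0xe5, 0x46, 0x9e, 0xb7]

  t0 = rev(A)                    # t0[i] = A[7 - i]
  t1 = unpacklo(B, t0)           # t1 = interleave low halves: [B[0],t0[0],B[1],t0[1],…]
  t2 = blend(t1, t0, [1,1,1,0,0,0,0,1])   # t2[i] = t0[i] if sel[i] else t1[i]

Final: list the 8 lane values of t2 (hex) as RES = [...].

t0 = [0xf8, 0x83, 0xd8, 0xd1, 0x4f, 0x18, 0xd5, 0x6f]
t1 = [0xf9, 0xf8, 0xdb, 0x83, 0x21, 0xd8, 0x49, 0xd1]
t2 = [0xf8, 0x83, 0xd8, 0x83, 0x21, 0xd8, 0x49, 0x6f]

RES = [ 0xf8  0x83  0xd8  0x83  0x21  0xd8  0x49  0x6f ]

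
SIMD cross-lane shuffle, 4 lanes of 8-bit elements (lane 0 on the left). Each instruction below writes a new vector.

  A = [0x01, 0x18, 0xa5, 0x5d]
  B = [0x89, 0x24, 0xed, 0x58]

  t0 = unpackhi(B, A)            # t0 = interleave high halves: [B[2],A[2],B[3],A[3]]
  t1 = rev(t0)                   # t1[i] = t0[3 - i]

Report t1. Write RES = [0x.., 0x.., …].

RES = [ 0x5d  0x58  0xa5  0xed ]

t0 = [0xed, 0xa5, 0x58, 0x5d]
t1 = [0x5d, 0x58, 0xa5, 0xed]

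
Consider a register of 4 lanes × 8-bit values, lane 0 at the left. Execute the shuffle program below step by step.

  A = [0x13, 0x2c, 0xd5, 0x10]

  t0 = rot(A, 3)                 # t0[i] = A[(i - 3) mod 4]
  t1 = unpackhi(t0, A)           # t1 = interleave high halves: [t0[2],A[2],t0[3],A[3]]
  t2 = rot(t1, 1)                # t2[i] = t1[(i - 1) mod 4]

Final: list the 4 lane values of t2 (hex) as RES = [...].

  t0: 2c d5 10 13
  t1: 10 d5 13 10
  t2: 10 10 d5 13

RES = [ 0x10  0x10  0xd5  0x13 ]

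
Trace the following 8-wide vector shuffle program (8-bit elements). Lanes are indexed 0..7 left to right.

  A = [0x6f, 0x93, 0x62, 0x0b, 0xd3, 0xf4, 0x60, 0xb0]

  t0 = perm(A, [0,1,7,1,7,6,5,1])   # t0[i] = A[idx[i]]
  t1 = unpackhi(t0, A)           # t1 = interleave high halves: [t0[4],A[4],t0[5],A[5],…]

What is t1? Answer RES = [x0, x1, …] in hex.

  t0: 6f 93 b0 93 b0 60 f4 93
  t1: b0 d3 60 f4 f4 60 93 b0

RES = [ 0xb0  0xd3  0x60  0xf4  0xf4  0x60  0x93  0xb0 ]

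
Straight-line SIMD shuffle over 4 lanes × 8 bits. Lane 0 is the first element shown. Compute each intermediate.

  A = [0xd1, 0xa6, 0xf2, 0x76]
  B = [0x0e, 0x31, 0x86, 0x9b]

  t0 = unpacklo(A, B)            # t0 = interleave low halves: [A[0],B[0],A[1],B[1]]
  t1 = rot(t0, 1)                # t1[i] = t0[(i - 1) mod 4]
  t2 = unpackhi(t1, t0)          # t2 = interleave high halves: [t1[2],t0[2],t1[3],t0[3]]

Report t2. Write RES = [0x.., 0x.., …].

RES = [ 0x0e  0xa6  0xa6  0x31 ]

→ t0 |d1|0e|a6|31|
→ t1 |31|d1|0e|a6|
→ t2 |0e|a6|a6|31|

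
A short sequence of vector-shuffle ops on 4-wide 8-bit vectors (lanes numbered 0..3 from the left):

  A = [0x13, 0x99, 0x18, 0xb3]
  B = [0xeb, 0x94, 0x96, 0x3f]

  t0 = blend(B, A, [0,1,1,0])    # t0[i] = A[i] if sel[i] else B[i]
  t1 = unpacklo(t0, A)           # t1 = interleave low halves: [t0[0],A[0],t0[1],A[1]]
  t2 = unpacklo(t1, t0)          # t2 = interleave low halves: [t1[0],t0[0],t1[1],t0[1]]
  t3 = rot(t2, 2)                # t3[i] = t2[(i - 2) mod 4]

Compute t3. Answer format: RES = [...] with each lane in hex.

RES = [0x13, 0x99, 0xeb, 0xeb]

→ t0 |eb|99|18|3f|
→ t1 |eb|13|99|99|
→ t2 |eb|eb|13|99|
→ t3 |13|99|eb|eb|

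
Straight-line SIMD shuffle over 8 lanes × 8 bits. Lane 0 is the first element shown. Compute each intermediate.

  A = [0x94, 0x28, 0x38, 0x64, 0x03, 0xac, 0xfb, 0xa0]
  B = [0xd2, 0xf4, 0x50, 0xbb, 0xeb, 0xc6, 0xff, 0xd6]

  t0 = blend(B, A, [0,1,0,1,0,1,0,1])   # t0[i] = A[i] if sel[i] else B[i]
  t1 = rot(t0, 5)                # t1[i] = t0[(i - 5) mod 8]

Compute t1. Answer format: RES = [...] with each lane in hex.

RES = [0x64, 0xeb, 0xac, 0xff, 0xa0, 0xd2, 0x28, 0x50]

→ t0 |d2|28|50|64|eb|ac|ff|a0|
→ t1 |64|eb|ac|ff|a0|d2|28|50|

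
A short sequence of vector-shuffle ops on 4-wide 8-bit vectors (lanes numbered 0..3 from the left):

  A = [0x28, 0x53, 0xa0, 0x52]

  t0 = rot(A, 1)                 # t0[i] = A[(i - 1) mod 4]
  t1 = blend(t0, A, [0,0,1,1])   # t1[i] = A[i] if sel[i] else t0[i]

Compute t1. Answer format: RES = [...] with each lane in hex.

→ t0 |52|28|53|a0|
→ t1 |52|28|a0|52|

RES = [0x52, 0x28, 0xa0, 0x52]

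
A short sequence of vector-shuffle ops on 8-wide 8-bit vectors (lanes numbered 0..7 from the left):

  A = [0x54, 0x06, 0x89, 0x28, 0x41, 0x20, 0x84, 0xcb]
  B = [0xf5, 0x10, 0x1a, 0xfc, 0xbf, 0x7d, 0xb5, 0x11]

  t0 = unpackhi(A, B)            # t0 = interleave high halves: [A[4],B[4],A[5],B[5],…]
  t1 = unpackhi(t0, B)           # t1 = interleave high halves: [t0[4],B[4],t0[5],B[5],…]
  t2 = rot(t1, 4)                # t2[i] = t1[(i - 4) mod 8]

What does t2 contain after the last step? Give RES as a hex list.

→ t0 |41|bf|20|7d|84|b5|cb|11|
→ t1 |84|bf|b5|7d|cb|b5|11|11|
→ t2 |cb|b5|11|11|84|bf|b5|7d|

RES = [0xcb, 0xb5, 0x11, 0x11, 0x84, 0xbf, 0xb5, 0x7d]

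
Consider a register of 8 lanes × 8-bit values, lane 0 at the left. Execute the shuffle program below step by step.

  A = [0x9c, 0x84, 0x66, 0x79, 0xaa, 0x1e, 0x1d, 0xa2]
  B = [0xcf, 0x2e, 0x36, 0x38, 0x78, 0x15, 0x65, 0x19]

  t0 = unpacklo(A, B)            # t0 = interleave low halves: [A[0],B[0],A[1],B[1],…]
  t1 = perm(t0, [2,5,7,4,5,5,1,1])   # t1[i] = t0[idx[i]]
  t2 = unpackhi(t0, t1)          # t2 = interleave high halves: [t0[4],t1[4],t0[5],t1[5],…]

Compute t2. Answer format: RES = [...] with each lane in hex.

t0 = [0x9c, 0xcf, 0x84, 0x2e, 0x66, 0x36, 0x79, 0x38]
t1 = [0x84, 0x36, 0x38, 0x66, 0x36, 0x36, 0xcf, 0xcf]
t2 = [0x66, 0x36, 0x36, 0x36, 0x79, 0xcf, 0x38, 0xcf]

RES = [ 0x66  0x36  0x36  0x36  0x79  0xcf  0x38  0xcf ]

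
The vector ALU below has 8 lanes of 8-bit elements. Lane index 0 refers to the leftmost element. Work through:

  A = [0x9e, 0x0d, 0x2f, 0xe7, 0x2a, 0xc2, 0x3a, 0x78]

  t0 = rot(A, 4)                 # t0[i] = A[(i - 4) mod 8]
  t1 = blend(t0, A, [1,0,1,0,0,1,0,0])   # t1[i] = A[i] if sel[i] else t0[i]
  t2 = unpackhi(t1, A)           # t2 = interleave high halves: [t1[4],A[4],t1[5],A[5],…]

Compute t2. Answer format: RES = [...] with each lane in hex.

RES = [0x9e, 0x2a, 0xc2, 0xc2, 0x2f, 0x3a, 0xe7, 0x78]

  t0: 2a c2 3a 78 9e 0d 2f e7
  t1: 9e c2 2f 78 9e c2 2f e7
  t2: 9e 2a c2 c2 2f 3a e7 78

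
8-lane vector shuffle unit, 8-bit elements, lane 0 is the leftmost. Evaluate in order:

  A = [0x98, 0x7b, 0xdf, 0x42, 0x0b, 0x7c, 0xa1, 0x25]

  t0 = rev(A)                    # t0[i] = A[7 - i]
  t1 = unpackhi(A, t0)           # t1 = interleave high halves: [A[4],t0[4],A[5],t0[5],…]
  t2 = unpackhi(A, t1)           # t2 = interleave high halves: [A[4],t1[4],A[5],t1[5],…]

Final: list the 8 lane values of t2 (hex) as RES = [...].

RES = [0x0b, 0xa1, 0x7c, 0x7b, 0xa1, 0x25, 0x25, 0x98]

  t0: 25 a1 7c 0b 42 df 7b 98
  t1: 0b 42 7c df a1 7b 25 98
  t2: 0b a1 7c 7b a1 25 25 98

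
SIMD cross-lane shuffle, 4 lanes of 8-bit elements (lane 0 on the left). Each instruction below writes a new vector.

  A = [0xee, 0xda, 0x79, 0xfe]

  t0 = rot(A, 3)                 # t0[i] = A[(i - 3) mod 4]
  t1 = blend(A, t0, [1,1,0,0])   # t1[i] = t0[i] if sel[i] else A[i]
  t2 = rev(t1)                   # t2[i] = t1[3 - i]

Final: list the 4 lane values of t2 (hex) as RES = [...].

RES = [ 0xfe  0x79  0x79  0xda ]

t0 = [0xda, 0x79, 0xfe, 0xee]
t1 = [0xda, 0x79, 0x79, 0xfe]
t2 = [0xfe, 0x79, 0x79, 0xda]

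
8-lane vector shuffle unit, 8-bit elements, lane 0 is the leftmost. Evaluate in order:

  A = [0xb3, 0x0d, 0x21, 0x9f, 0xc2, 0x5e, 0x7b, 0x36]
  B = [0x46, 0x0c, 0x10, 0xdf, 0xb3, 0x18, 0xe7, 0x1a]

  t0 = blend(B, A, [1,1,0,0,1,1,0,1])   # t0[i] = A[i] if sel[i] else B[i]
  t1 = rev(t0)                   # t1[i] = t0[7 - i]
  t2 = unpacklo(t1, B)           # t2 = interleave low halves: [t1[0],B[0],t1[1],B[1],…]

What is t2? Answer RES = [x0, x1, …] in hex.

t0 = [0xb3, 0x0d, 0x10, 0xdf, 0xc2, 0x5e, 0xe7, 0x36]
t1 = [0x36, 0xe7, 0x5e, 0xc2, 0xdf, 0x10, 0x0d, 0xb3]
t2 = [0x36, 0x46, 0xe7, 0x0c, 0x5e, 0x10, 0xc2, 0xdf]

RES = [0x36, 0x46, 0xe7, 0x0c, 0x5e, 0x10, 0xc2, 0xdf]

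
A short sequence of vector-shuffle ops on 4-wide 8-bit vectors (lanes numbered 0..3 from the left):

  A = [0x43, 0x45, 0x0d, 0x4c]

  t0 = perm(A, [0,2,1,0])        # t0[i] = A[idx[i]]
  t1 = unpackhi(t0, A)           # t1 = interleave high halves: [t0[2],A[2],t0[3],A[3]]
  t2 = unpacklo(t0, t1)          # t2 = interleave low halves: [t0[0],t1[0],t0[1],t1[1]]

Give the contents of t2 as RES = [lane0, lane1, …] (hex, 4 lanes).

RES = [0x43, 0x45, 0x0d, 0x0d]

→ t0 |43|0d|45|43|
→ t1 |45|0d|43|4c|
→ t2 |43|45|0d|0d|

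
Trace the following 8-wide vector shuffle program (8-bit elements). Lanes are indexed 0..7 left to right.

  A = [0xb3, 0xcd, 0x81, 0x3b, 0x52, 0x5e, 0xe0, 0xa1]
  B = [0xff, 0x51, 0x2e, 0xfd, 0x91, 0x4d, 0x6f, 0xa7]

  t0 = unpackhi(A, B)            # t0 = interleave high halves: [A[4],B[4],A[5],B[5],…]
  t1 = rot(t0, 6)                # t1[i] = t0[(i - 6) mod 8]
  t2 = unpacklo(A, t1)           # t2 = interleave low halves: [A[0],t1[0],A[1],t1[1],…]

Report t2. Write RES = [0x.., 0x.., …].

  t0: 52 91 5e 4d e0 6f a1 a7
  t1: 5e 4d e0 6f a1 a7 52 91
  t2: b3 5e cd 4d 81 e0 3b 6f

RES = [0xb3, 0x5e, 0xcd, 0x4d, 0x81, 0xe0, 0x3b, 0x6f]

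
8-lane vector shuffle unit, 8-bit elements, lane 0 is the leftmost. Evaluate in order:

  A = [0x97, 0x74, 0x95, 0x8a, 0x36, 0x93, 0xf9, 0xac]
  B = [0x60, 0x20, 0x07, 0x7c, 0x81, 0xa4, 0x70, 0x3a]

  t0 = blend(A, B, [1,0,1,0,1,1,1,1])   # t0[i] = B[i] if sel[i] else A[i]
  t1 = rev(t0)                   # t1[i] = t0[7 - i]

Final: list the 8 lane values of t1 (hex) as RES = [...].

  t0: 60 74 07 8a 81 a4 70 3a
  t1: 3a 70 a4 81 8a 07 74 60

RES = [ 0x3a  0x70  0xa4  0x81  0x8a  0x07  0x74  0x60 ]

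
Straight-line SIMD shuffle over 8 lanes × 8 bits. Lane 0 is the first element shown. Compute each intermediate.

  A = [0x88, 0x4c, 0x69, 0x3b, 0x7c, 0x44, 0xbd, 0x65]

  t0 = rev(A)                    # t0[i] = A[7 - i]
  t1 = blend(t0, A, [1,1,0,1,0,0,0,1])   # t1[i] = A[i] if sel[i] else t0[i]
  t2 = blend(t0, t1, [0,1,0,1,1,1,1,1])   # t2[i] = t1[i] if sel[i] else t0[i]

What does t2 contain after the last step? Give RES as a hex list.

t0 = [0x65, 0xbd, 0x44, 0x7c, 0x3b, 0x69, 0x4c, 0x88]
t1 = [0x88, 0x4c, 0x44, 0x3b, 0x3b, 0x69, 0x4c, 0x65]
t2 = [0x65, 0x4c, 0x44, 0x3b, 0x3b, 0x69, 0x4c, 0x65]

RES = [ 0x65  0x4c  0x44  0x3b  0x3b  0x69  0x4c  0x65 ]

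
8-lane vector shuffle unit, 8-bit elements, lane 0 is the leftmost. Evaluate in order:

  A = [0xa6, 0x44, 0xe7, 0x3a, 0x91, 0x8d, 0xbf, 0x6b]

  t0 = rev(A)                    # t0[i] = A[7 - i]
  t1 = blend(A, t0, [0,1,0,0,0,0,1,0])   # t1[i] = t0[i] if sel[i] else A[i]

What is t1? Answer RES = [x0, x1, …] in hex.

→ t0 |6b|bf|8d|91|3a|e7|44|a6|
→ t1 |a6|bf|e7|3a|91|8d|44|6b|

RES = [0xa6, 0xbf, 0xe7, 0x3a, 0x91, 0x8d, 0x44, 0x6b]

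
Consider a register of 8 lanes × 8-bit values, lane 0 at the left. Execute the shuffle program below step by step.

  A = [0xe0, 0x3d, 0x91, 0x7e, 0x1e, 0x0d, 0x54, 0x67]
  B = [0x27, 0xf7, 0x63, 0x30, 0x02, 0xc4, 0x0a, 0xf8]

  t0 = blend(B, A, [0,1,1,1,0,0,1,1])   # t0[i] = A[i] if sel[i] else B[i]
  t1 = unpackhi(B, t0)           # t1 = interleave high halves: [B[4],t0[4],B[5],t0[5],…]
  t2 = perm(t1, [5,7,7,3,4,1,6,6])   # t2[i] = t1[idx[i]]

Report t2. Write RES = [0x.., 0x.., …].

RES = [0x54, 0x67, 0x67, 0xc4, 0x0a, 0x02, 0xf8, 0xf8]

  t0: 27 3d 91 7e 02 c4 54 67
  t1: 02 02 c4 c4 0a 54 f8 67
  t2: 54 67 67 c4 0a 02 f8 f8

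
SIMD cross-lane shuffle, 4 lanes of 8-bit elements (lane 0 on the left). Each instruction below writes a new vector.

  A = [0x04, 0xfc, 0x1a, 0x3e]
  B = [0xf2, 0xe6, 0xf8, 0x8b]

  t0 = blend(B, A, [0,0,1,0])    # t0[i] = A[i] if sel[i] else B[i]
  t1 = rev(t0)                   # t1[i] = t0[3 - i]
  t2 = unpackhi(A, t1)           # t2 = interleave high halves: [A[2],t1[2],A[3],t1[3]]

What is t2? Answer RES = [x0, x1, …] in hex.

RES = [0x1a, 0xe6, 0x3e, 0xf2]

→ t0 |f2|e6|1a|8b|
→ t1 |8b|1a|e6|f2|
→ t2 |1a|e6|3e|f2|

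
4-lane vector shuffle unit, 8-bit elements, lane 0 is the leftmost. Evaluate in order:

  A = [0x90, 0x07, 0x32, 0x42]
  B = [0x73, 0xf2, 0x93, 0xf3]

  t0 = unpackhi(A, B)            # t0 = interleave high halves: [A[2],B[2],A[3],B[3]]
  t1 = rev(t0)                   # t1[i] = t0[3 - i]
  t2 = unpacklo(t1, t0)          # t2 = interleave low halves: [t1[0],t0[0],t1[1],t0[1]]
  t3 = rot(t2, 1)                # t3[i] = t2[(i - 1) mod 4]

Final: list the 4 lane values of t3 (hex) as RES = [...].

t0 = [0x32, 0x93, 0x42, 0xf3]
t1 = [0xf3, 0x42, 0x93, 0x32]
t2 = [0xf3, 0x32, 0x42, 0x93]
t3 = [0x93, 0xf3, 0x32, 0x42]

RES = [0x93, 0xf3, 0x32, 0x42]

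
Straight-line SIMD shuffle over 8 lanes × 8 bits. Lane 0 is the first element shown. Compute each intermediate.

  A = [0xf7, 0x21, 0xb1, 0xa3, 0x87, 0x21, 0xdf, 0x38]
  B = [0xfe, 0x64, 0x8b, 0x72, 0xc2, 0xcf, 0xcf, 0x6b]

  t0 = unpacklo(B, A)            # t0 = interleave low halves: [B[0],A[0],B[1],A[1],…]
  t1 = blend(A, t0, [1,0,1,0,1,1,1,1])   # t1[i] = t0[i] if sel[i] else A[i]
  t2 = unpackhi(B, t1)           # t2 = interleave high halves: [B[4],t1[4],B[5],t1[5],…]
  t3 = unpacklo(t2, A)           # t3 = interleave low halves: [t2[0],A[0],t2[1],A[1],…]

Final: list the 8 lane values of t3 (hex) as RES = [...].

RES = [ 0xc2  0xf7  0x8b  0x21  0xcf  0xb1  0xb1  0xa3 ]

  t0: fe f7 64 21 8b b1 72 a3
  t1: fe 21 64 a3 8b b1 72 a3
  t2: c2 8b cf b1 cf 72 6b a3
  t3: c2 f7 8b 21 cf b1 b1 a3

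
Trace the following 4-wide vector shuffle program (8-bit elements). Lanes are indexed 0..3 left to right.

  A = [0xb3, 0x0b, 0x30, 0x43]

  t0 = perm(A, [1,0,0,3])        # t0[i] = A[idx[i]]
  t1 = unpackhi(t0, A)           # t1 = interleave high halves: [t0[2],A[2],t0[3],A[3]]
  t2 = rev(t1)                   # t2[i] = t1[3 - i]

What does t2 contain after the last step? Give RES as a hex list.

RES = [ 0x43  0x43  0x30  0xb3 ]

→ t0 |0b|b3|b3|43|
→ t1 |b3|30|43|43|
→ t2 |43|43|30|b3|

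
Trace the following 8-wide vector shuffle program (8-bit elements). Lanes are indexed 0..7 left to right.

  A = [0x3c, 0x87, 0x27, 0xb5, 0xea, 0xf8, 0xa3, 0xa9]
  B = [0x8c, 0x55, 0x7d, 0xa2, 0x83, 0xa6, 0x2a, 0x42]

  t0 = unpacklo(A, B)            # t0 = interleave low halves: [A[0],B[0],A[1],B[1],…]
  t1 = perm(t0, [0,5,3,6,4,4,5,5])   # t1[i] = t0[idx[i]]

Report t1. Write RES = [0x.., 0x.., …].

→ t0 |3c|8c|87|55|27|7d|b5|a2|
→ t1 |3c|7d|55|b5|27|27|7d|7d|

RES = [ 0x3c  0x7d  0x55  0xb5  0x27  0x27  0x7d  0x7d ]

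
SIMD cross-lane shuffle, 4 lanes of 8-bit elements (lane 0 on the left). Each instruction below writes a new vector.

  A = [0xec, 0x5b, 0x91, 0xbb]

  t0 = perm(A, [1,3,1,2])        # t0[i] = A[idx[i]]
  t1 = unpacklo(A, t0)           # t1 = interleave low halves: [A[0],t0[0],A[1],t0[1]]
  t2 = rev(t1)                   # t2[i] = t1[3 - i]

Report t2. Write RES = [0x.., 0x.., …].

RES = [ 0xbb  0x5b  0x5b  0xec ]

  t0: 5b bb 5b 91
  t1: ec 5b 5b bb
  t2: bb 5b 5b ec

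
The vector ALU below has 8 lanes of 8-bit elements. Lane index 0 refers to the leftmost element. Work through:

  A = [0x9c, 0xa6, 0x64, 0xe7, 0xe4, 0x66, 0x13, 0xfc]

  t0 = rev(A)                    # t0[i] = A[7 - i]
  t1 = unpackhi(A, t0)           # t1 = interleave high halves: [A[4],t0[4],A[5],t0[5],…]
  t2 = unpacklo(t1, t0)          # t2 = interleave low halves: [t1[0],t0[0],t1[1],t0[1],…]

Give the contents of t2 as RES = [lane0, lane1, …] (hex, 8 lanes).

t0 = [0xfc, 0x13, 0x66, 0xe4, 0xe7, 0x64, 0xa6, 0x9c]
t1 = [0xe4, 0xe7, 0x66, 0x64, 0x13, 0xa6, 0xfc, 0x9c]
t2 = [0xe4, 0xfc, 0xe7, 0x13, 0x66, 0x66, 0x64, 0xe4]

RES = [0xe4, 0xfc, 0xe7, 0x13, 0x66, 0x66, 0x64, 0xe4]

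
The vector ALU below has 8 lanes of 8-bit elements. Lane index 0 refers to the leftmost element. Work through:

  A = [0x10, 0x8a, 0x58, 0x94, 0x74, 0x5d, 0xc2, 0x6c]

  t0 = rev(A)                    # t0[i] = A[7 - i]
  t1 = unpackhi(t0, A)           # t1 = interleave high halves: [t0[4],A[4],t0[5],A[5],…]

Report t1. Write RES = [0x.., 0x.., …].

RES = [ 0x94  0x74  0x58  0x5d  0x8a  0xc2  0x10  0x6c ]

t0 = [0x6c, 0xc2, 0x5d, 0x74, 0x94, 0x58, 0x8a, 0x10]
t1 = [0x94, 0x74, 0x58, 0x5d, 0x8a, 0xc2, 0x10, 0x6c]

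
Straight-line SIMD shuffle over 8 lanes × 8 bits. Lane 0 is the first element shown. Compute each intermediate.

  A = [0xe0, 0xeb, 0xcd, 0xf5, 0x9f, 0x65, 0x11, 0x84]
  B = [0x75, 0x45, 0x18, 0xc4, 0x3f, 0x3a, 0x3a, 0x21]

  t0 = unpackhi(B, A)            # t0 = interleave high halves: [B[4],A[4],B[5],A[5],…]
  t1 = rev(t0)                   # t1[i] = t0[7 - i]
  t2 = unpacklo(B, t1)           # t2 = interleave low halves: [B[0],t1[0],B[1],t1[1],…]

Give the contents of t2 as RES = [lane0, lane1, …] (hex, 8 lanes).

RES = [ 0x75  0x84  0x45  0x21  0x18  0x11  0xc4  0x3a ]

t0 = [0x3f, 0x9f, 0x3a, 0x65, 0x3a, 0x11, 0x21, 0x84]
t1 = [0x84, 0x21, 0x11, 0x3a, 0x65, 0x3a, 0x9f, 0x3f]
t2 = [0x75, 0x84, 0x45, 0x21, 0x18, 0x11, 0xc4, 0x3a]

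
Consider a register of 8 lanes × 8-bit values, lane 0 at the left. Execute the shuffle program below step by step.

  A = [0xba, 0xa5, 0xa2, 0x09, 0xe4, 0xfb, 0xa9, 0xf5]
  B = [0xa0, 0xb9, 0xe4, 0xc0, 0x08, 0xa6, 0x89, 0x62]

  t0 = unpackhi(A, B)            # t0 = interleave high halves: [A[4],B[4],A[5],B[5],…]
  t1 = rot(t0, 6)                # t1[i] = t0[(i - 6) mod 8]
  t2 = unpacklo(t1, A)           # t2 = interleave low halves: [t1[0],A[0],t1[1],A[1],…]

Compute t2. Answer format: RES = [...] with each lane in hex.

RES = [ 0xfb  0xba  0xa6  0xa5  0xa9  0xa2  0x89  0x09 ]

→ t0 |e4|08|fb|a6|a9|89|f5|62|
→ t1 |fb|a6|a9|89|f5|62|e4|08|
→ t2 |fb|ba|a6|a5|a9|a2|89|09|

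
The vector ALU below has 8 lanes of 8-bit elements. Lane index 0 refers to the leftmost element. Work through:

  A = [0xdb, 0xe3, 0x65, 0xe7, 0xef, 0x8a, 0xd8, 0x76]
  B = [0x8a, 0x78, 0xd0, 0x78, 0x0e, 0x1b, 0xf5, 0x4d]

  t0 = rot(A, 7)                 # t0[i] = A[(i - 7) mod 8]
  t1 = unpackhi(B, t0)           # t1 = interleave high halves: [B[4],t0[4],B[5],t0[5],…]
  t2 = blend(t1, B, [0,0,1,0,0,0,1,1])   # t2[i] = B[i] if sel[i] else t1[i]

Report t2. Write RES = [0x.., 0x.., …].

RES = [ 0x0e  0x8a  0xd0  0xd8  0xf5  0x76  0xf5  0x4d ]

t0 = [0xe3, 0x65, 0xe7, 0xef, 0x8a, 0xd8, 0x76, 0xdb]
t1 = [0x0e, 0x8a, 0x1b, 0xd8, 0xf5, 0x76, 0x4d, 0xdb]
t2 = [0x0e, 0x8a, 0xd0, 0xd8, 0xf5, 0x76, 0xf5, 0x4d]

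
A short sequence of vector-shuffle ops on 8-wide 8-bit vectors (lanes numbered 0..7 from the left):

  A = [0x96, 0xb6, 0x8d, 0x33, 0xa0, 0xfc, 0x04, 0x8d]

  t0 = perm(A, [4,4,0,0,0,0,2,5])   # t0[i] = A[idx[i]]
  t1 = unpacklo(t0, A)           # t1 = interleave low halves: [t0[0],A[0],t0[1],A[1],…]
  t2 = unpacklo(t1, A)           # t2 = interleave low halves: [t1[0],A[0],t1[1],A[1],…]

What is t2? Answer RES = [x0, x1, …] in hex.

RES = [0xa0, 0x96, 0x96, 0xb6, 0xa0, 0x8d, 0xb6, 0x33]

  t0: a0 a0 96 96 96 96 8d fc
  t1: a0 96 a0 b6 96 8d 96 33
  t2: a0 96 96 b6 a0 8d b6 33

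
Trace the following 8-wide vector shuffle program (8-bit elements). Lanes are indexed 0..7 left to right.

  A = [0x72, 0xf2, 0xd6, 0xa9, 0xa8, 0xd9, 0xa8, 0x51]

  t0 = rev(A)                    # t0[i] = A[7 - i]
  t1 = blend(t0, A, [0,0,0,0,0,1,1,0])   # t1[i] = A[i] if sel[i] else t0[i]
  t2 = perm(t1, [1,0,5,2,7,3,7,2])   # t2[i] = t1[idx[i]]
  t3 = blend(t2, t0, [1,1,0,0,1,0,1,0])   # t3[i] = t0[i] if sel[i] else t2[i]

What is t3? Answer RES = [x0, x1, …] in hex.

→ t0 |51|a8|d9|a8|a9|d6|f2|72|
→ t1 |51|a8|d9|a8|a9|d9|a8|72|
→ t2 |a8|51|d9|d9|72|a8|72|d9|
→ t3 |51|a8|d9|d9|a9|a8|f2|d9|

RES = [ 0x51  0xa8  0xd9  0xd9  0xa9  0xa8  0xf2  0xd9 ]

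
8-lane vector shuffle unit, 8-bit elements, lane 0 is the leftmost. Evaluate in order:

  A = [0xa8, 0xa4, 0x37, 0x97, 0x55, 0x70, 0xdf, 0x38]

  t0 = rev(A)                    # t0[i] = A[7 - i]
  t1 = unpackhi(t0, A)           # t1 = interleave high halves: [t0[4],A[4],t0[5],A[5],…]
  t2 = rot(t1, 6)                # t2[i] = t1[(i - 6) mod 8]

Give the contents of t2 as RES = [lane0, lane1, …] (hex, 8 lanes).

t0 = [0x38, 0xdf, 0x70, 0x55, 0x97, 0x37, 0xa4, 0xa8]
t1 = [0x97, 0x55, 0x37, 0x70, 0xa4, 0xdf, 0xa8, 0x38]
t2 = [0x37, 0x70, 0xa4, 0xdf, 0xa8, 0x38, 0x97, 0x55]

RES = [ 0x37  0x70  0xa4  0xdf  0xa8  0x38  0x97  0x55 ]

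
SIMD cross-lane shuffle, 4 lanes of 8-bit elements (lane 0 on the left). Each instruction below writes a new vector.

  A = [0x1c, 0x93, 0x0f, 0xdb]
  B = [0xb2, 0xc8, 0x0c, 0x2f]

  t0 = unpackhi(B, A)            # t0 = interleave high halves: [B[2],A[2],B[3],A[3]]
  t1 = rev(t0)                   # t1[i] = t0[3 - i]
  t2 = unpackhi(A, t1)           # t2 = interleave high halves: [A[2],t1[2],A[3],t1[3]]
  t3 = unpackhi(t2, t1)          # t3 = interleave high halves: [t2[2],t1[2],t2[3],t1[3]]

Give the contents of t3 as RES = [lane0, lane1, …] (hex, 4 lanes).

RES = [ 0xdb  0x0f  0x0c  0x0c ]

t0 = [0x0c, 0x0f, 0x2f, 0xdb]
t1 = [0xdb, 0x2f, 0x0f, 0x0c]
t2 = [0x0f, 0x0f, 0xdb, 0x0c]
t3 = [0xdb, 0x0f, 0x0c, 0x0c]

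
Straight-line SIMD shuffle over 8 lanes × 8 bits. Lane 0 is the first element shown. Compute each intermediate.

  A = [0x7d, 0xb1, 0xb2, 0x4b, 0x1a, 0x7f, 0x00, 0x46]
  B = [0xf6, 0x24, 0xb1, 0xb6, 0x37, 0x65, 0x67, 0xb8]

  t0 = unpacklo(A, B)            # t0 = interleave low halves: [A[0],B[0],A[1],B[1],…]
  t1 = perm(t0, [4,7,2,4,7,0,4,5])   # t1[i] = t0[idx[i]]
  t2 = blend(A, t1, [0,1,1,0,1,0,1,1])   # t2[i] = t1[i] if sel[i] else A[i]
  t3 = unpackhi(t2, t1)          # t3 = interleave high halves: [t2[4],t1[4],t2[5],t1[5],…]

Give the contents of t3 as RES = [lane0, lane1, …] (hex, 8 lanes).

  t0: 7d f6 b1 24 b2 b1 4b b6
  t1: b2 b6 b1 b2 b6 7d b2 b1
  t2: 7d b6 b1 4b b6 7f b2 b1
  t3: b6 b6 7f 7d b2 b2 b1 b1

RES = [ 0xb6  0xb6  0x7f  0x7d  0xb2  0xb2  0xb1  0xb1 ]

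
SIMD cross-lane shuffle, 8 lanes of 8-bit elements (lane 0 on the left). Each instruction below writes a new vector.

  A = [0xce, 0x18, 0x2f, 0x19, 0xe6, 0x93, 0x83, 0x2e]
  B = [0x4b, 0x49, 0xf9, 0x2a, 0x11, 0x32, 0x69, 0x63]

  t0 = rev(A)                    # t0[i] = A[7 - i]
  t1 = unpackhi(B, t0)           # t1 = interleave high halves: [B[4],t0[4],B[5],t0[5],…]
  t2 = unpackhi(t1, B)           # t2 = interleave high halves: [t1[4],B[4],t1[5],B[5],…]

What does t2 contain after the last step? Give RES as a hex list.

t0 = [0x2e, 0x83, 0x93, 0xe6, 0x19, 0x2f, 0x18, 0xce]
t1 = [0x11, 0x19, 0x32, 0x2f, 0x69, 0x18, 0x63, 0xce]
t2 = [0x69, 0x11, 0x18, 0x32, 0x63, 0x69, 0xce, 0x63]

RES = [ 0x69  0x11  0x18  0x32  0x63  0x69  0xce  0x63 ]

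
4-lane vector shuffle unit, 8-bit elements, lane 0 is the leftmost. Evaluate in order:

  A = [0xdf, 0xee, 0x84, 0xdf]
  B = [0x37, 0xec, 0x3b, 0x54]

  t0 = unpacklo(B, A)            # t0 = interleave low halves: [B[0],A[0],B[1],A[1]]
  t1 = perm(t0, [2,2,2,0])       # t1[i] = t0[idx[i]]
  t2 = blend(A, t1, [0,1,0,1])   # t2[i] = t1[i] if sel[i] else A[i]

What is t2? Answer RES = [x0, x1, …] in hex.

RES = [ 0xdf  0xec  0x84  0x37 ]

t0 = [0x37, 0xdf, 0xec, 0xee]
t1 = [0xec, 0xec, 0xec, 0x37]
t2 = [0xdf, 0xec, 0x84, 0x37]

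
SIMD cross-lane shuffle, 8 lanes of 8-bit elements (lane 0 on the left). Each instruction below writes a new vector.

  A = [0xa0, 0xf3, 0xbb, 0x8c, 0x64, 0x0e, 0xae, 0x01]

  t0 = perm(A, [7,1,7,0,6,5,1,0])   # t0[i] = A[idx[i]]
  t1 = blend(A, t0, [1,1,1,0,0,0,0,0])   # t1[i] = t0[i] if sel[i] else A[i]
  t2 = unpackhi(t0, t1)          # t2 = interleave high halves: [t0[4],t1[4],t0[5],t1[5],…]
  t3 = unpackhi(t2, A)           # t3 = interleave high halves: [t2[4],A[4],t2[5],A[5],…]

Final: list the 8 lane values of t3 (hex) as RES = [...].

RES = [0xf3, 0x64, 0xae, 0x0e, 0xa0, 0xae, 0x01, 0x01]

→ t0 |01|f3|01|a0|ae|0e|f3|a0|
→ t1 |01|f3|01|8c|64|0e|ae|01|
→ t2 |ae|64|0e|0e|f3|ae|a0|01|
→ t3 |f3|64|ae|0e|a0|ae|01|01|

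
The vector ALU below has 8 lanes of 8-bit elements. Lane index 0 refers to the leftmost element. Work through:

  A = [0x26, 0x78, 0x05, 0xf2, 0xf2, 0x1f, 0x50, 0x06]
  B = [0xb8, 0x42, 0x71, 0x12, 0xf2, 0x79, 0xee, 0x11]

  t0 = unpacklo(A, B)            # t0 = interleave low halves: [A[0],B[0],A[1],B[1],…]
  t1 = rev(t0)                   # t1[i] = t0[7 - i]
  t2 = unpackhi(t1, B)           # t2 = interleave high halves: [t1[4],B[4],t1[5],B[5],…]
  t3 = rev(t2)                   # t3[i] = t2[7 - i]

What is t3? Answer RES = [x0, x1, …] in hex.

RES = [0x11, 0x26, 0xee, 0xb8, 0x79, 0x78, 0xf2, 0x42]

t0 = [0x26, 0xb8, 0x78, 0x42, 0x05, 0x71, 0xf2, 0x12]
t1 = [0x12, 0xf2, 0x71, 0x05, 0x42, 0x78, 0xb8, 0x26]
t2 = [0x42, 0xf2, 0x78, 0x79, 0xb8, 0xee, 0x26, 0x11]
t3 = [0x11, 0x26, 0xee, 0xb8, 0x79, 0x78, 0xf2, 0x42]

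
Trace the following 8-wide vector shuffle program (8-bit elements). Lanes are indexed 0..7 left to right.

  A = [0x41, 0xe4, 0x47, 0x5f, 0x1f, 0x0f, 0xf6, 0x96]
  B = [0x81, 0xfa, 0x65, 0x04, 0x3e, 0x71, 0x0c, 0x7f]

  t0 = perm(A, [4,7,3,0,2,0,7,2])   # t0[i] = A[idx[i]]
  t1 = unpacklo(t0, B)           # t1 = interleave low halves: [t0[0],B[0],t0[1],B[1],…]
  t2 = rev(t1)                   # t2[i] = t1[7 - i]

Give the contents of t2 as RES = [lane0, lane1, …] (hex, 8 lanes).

t0 = [0x1f, 0x96, 0x5f, 0x41, 0x47, 0x41, 0x96, 0x47]
t1 = [0x1f, 0x81, 0x96, 0xfa, 0x5f, 0x65, 0x41, 0x04]
t2 = [0x04, 0x41, 0x65, 0x5f, 0xfa, 0x96, 0x81, 0x1f]

RES = [0x04, 0x41, 0x65, 0x5f, 0xfa, 0x96, 0x81, 0x1f]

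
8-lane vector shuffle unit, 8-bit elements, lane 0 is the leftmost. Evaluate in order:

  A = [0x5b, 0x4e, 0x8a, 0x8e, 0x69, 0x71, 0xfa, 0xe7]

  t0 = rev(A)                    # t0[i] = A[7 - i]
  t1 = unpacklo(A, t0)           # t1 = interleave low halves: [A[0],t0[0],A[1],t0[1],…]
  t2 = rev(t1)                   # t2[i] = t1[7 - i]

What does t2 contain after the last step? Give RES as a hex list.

→ t0 |e7|fa|71|69|8e|8a|4e|5b|
→ t1 |5b|e7|4e|fa|8a|71|8e|69|
→ t2 |69|8e|71|8a|fa|4e|e7|5b|

RES = [ 0x69  0x8e  0x71  0x8a  0xfa  0x4e  0xe7  0x5b ]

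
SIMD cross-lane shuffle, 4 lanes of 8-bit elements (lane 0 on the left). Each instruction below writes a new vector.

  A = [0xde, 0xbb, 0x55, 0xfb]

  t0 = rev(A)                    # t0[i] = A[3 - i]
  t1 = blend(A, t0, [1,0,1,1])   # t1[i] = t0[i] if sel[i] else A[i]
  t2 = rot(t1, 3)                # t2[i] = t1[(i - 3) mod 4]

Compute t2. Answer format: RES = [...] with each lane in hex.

RES = [0xbb, 0xbb, 0xde, 0xfb]

→ t0 |fb|55|bb|de|
→ t1 |fb|bb|bb|de|
→ t2 |bb|bb|de|fb|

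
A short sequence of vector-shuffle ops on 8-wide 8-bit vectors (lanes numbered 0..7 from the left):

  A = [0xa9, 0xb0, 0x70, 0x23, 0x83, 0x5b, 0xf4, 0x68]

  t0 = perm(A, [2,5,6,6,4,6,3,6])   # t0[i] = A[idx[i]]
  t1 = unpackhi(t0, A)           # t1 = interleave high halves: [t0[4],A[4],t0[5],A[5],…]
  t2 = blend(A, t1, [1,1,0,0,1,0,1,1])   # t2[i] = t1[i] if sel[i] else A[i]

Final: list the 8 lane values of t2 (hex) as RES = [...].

t0 = [0x70, 0x5b, 0xf4, 0xf4, 0x83, 0xf4, 0x23, 0xf4]
t1 = [0x83, 0x83, 0xf4, 0x5b, 0x23, 0xf4, 0xf4, 0x68]
t2 = [0x83, 0x83, 0x70, 0x23, 0x23, 0x5b, 0xf4, 0x68]

RES = [0x83, 0x83, 0x70, 0x23, 0x23, 0x5b, 0xf4, 0x68]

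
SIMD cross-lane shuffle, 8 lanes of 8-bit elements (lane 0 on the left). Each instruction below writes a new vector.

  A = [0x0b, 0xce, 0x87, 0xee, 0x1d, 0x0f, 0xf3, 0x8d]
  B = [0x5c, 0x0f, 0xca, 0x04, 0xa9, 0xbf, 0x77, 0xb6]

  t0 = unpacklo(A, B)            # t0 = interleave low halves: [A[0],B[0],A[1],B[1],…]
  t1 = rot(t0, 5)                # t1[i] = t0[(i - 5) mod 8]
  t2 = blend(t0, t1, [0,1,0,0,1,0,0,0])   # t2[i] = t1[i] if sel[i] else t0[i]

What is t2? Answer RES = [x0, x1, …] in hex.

t0 = [0x0b, 0x5c, 0xce, 0x0f, 0x87, 0xca, 0xee, 0x04]
t1 = [0x0f, 0x87, 0xca, 0xee, 0x04, 0x0b, 0x5c, 0xce]
t2 = [0x0b, 0x87, 0xce, 0x0f, 0x04, 0xca, 0xee, 0x04]

RES = [0x0b, 0x87, 0xce, 0x0f, 0x04, 0xca, 0xee, 0x04]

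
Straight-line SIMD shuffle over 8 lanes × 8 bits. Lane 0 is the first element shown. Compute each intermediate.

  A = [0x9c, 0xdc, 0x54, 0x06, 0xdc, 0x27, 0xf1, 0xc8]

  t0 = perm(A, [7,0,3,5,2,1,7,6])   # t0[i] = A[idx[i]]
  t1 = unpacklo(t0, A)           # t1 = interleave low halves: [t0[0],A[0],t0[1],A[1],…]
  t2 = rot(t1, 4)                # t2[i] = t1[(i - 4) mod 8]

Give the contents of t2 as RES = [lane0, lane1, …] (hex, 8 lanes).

  t0: c8 9c 06 27 54 dc c8 f1
  t1: c8 9c 9c dc 06 54 27 06
  t2: 06 54 27 06 c8 9c 9c dc

RES = [0x06, 0x54, 0x27, 0x06, 0xc8, 0x9c, 0x9c, 0xdc]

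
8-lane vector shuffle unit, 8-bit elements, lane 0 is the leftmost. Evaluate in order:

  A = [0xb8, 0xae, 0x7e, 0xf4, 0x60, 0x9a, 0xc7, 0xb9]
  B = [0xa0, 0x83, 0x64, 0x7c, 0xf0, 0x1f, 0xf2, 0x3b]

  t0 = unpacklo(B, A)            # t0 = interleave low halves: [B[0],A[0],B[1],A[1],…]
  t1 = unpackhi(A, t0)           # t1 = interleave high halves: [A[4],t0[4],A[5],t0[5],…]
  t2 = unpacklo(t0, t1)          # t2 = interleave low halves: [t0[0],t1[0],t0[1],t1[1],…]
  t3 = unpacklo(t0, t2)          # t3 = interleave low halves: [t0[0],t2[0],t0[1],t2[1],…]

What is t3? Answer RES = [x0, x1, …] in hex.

t0 = [0xa0, 0xb8, 0x83, 0xae, 0x64, 0x7e, 0x7c, 0xf4]
t1 = [0x60, 0x64, 0x9a, 0x7e, 0xc7, 0x7c, 0xb9, 0xf4]
t2 = [0xa0, 0x60, 0xb8, 0x64, 0x83, 0x9a, 0xae, 0x7e]
t3 = [0xa0, 0xa0, 0xb8, 0x60, 0x83, 0xb8, 0xae, 0x64]

RES = [0xa0, 0xa0, 0xb8, 0x60, 0x83, 0xb8, 0xae, 0x64]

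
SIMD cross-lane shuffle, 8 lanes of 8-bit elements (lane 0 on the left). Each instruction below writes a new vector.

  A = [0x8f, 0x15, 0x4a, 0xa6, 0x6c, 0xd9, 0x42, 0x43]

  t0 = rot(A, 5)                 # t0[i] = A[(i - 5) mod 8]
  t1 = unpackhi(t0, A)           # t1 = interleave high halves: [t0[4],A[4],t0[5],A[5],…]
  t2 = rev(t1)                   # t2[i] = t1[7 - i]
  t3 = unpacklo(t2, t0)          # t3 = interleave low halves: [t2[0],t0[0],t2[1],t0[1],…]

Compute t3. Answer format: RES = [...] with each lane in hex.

RES = [ 0x43  0xa6  0x4a  0x6c  0x42  0xd9  0x15  0x42 ]

  t0: a6 6c d9 42 43 8f 15 4a
  t1: 43 6c 8f d9 15 42 4a 43
  t2: 43 4a 42 15 d9 8f 6c 43
  t3: 43 a6 4a 6c 42 d9 15 42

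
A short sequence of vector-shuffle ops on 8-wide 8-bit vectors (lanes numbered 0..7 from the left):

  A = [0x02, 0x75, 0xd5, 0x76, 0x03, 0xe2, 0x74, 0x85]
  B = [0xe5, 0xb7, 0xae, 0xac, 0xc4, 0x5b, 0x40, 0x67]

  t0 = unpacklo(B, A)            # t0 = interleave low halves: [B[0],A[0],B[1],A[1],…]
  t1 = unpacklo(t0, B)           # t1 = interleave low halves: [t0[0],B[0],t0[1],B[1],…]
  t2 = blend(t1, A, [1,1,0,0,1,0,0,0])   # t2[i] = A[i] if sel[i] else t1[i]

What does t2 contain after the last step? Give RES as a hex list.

→ t0 |e5|02|b7|75|ae|d5|ac|76|
→ t1 |e5|e5|02|b7|b7|ae|75|ac|
→ t2 |02|75|02|b7|03|ae|75|ac|

RES = [ 0x02  0x75  0x02  0xb7  0x03  0xae  0x75  0xac ]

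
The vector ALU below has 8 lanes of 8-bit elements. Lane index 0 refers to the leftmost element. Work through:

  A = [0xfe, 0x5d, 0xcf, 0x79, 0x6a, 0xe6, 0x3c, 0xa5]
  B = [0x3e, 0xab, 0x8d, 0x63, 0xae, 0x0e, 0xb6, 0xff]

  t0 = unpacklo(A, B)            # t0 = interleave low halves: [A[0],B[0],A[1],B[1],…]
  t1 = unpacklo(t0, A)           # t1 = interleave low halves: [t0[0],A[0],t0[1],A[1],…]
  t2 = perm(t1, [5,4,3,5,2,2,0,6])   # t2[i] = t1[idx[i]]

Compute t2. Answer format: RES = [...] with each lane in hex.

RES = [0xcf, 0x5d, 0x5d, 0xcf, 0x3e, 0x3e, 0xfe, 0xab]

→ t0 |fe|3e|5d|ab|cf|8d|79|63|
→ t1 |fe|fe|3e|5d|5d|cf|ab|79|
→ t2 |cf|5d|5d|cf|3e|3e|fe|ab|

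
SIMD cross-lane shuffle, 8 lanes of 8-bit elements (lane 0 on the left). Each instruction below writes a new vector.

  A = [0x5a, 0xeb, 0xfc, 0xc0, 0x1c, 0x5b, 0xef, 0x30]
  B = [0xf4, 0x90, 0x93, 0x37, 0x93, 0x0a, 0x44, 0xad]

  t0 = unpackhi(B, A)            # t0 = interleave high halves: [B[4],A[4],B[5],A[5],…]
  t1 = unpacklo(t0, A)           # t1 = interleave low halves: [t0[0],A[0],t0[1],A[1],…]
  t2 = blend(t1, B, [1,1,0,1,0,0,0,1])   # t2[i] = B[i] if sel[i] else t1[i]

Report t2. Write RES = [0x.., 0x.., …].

RES = [ 0xf4  0x90  0x1c  0x37  0x0a  0xfc  0x5b  0xad ]

t0 = [0x93, 0x1c, 0x0a, 0x5b, 0x44, 0xef, 0xad, 0x30]
t1 = [0x93, 0x5a, 0x1c, 0xeb, 0x0a, 0xfc, 0x5b, 0xc0]
t2 = [0xf4, 0x90, 0x1c, 0x37, 0x0a, 0xfc, 0x5b, 0xad]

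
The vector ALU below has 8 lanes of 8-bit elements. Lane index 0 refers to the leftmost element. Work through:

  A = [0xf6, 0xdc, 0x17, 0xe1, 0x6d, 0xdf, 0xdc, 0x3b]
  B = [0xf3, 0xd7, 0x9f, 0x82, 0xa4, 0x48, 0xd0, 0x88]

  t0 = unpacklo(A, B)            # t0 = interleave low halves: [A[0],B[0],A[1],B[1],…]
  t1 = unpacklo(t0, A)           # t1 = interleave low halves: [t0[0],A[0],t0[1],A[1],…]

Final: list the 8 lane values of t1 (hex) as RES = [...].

RES = [ 0xf6  0xf6  0xf3  0xdc  0xdc  0x17  0xd7  0xe1 ]

  t0: f6 f3 dc d7 17 9f e1 82
  t1: f6 f6 f3 dc dc 17 d7 e1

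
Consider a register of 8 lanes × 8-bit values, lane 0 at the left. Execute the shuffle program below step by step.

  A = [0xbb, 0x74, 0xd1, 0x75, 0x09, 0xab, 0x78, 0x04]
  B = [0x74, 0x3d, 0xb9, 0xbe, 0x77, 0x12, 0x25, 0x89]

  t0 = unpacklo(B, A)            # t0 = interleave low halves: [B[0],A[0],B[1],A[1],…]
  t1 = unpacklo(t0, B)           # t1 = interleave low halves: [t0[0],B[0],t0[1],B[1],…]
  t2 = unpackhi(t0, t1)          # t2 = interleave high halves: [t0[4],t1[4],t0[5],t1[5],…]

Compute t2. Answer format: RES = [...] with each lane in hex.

t0 = [0x74, 0xbb, 0x3d, 0x74, 0xb9, 0xd1, 0xbe, 0x75]
t1 = [0x74, 0x74, 0xbb, 0x3d, 0x3d, 0xb9, 0x74, 0xbe]
t2 = [0xb9, 0x3d, 0xd1, 0xb9, 0xbe, 0x74, 0x75, 0xbe]

RES = [0xb9, 0x3d, 0xd1, 0xb9, 0xbe, 0x74, 0x75, 0xbe]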